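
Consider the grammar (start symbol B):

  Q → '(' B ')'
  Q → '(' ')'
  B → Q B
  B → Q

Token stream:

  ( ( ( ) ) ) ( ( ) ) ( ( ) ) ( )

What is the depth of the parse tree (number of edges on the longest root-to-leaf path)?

[B [Q ( [B [Q ( [B [Q ( )]] )]] )] [B [Q ( [B [Q ( )]] )] [B [Q ( [B [Q ( )]] )] [B [Q ( )]]]]]

6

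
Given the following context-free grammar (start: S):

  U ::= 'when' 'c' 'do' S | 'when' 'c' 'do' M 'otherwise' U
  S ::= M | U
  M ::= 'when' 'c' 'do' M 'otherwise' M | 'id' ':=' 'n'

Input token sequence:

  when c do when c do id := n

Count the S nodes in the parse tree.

[S [U when c do [S [U when c do [S [M id := n]]]]]]

3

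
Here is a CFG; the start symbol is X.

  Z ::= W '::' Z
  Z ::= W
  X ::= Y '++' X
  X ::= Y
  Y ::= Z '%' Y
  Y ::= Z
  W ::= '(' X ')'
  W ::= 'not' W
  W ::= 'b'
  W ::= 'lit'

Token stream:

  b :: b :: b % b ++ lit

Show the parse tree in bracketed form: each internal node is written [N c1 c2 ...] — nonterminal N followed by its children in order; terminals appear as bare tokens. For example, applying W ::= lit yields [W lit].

X
Y ++ X
Z % Y ++ X
W :: Z % Y ++ X
b :: Z % Y ++ X
b :: W :: Z % Y ++ X
b :: b :: Z % Y ++ X
b :: b :: W % Y ++ X
b :: b :: b % Y ++ X
b :: b :: b % Z ++ X
b :: b :: b % W ++ X
b :: b :: b % b ++ X
b :: b :: b % b ++ Y
b :: b :: b % b ++ Z
b :: b :: b % b ++ W
b :: b :: b % b ++ lit

[X [Y [Z [W b] :: [Z [W b] :: [Z [W b]]]] % [Y [Z [W b]]]] ++ [X [Y [Z [W lit]]]]]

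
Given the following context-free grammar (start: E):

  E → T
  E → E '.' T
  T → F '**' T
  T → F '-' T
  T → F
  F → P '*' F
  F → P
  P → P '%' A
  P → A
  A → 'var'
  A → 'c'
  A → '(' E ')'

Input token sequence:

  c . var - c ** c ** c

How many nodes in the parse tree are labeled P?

[E [E [T [F [P [A c]]]]] . [T [F [P [A var]]] - [T [F [P [A c]]] ** [T [F [P [A c]]] ** [T [F [P [A c]]]]]]]]

5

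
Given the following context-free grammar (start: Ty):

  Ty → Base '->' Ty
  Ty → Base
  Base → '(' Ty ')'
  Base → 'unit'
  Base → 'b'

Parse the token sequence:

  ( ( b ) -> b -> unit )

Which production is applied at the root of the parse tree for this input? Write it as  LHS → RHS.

[Ty [Base ( [Ty [Base ( [Ty [Base b]] )] -> [Ty [Base b] -> [Ty [Base unit]]]] )]]

Ty → Base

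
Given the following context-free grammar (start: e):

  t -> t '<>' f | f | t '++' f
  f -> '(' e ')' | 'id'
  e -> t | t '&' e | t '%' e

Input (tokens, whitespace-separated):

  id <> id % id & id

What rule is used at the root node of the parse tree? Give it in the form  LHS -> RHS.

e -> t '%' e

[e [t [t [f id]] <> [f id]] % [e [t [f id]] & [e [t [f id]]]]]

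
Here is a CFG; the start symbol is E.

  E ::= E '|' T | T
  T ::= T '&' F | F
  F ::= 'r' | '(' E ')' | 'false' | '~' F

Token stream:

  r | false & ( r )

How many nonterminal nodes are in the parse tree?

11

[E [E [T [F r]]] | [T [T [F false]] & [F ( [E [T [F r]]] )]]]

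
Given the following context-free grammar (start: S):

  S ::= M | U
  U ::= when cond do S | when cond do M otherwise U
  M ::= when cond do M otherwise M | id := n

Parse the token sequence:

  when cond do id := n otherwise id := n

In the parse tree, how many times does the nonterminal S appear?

1

[S [M when cond do [M id := n] otherwise [M id := n]]]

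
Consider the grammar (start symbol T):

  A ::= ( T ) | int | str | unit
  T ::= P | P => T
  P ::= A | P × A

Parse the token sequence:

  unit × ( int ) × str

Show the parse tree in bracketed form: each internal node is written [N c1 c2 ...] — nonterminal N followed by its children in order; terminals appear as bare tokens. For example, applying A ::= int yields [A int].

T
P
P × A
P × A × A
A × A × A
unit × A × A
unit × ( T ) × A
unit × ( P ) × A
unit × ( A ) × A
unit × ( int ) × A
unit × ( int ) × str

[T [P [P [P [A unit]] × [A ( [T [P [A int]]] )]] × [A str]]]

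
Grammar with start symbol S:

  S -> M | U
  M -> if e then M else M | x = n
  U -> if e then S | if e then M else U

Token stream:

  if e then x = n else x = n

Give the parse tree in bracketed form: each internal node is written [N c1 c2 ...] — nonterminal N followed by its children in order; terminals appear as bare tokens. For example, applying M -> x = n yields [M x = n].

[S [M if e then [M x = n] else [M x = n]]]

S
M
if e then M else M
if e then x = n else M
if e then x = n else x = n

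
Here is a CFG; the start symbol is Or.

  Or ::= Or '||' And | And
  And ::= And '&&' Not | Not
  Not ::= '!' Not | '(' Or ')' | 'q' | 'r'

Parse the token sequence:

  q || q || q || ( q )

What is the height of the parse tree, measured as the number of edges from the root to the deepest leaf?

[Or [Or [Or [Or [And [Not q]]] || [And [Not q]]] || [And [Not q]]] || [And [Not ( [Or [And [Not q]]] )]]]

6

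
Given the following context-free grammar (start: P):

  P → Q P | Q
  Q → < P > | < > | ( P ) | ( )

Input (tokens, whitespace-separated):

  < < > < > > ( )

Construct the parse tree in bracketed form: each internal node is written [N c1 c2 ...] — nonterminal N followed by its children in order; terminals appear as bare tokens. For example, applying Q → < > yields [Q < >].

P
Q P
< P > P
< Q P > P
< < > P > P
< < > Q > P
< < > < > > P
< < > < > > Q
< < > < > > ( )

[P [Q < [P [Q < >] [P [Q < >]]] >] [P [Q ( )]]]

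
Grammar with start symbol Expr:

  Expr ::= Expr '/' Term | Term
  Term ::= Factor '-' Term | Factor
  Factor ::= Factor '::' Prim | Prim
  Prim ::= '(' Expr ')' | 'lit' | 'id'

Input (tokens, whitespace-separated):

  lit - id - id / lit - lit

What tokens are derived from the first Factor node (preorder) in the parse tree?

lit

[Expr [Expr [Term [Factor [Prim lit]] - [Term [Factor [Prim id]] - [Term [Factor [Prim id]]]]]] / [Term [Factor [Prim lit]] - [Term [Factor [Prim lit]]]]]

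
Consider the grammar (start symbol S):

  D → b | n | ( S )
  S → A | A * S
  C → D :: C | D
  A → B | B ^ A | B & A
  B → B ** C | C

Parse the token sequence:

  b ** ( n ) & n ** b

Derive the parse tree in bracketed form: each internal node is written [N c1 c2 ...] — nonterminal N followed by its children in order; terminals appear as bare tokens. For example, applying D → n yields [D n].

S
A
B & A
B ** C & A
C ** C & A
D ** C & A
b ** C & A
b ** D & A
b ** ( S ) & A
b ** ( A ) & A
b ** ( B ) & A
b ** ( C ) & A
b ** ( D ) & A
b ** ( n ) & A
b ** ( n ) & B
b ** ( n ) & B ** C
b ** ( n ) & C ** C
b ** ( n ) & D ** C
b ** ( n ) & n ** C
b ** ( n ) & n ** D
b ** ( n ) & n ** b

[S [A [B [B [C [D b]]] ** [C [D ( [S [A [B [C [D n]]]]] )]]] & [A [B [B [C [D n]]] ** [C [D b]]]]]]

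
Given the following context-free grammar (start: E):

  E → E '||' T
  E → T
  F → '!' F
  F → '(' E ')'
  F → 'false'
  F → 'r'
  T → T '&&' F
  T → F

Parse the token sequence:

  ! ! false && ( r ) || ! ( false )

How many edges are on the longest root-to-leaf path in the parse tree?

7

[E [E [T [T [F ! [F ! [F false]]]] && [F ( [E [T [F r]]] )]]] || [T [F ! [F ( [E [T [F false]]] )]]]]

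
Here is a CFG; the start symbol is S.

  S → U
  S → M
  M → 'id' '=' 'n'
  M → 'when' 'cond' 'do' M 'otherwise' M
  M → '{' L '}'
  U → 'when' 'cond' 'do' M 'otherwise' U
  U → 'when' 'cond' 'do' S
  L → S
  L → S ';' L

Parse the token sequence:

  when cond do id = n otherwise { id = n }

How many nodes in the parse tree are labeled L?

1

[S [M when cond do [M id = n] otherwise [M { [L [S [M id = n]]] }]]]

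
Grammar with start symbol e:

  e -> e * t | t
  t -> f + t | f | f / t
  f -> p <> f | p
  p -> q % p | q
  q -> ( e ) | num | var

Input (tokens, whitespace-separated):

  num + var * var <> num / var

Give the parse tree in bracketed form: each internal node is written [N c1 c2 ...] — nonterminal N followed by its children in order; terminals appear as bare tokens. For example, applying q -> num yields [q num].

e
e * t
t * t
f + t * t
p + t * t
q + t * t
num + t * t
num + f * t
num + p * t
num + q * t
num + var * t
num + var * f / t
num + var * p <> f / t
num + var * q <> f / t
num + var * var <> f / t
num + var * var <> p / t
num + var * var <> q / t
num + var * var <> num / t
num + var * var <> num / f
num + var * var <> num / p
num + var * var <> num / q
num + var * var <> num / var

[e [e [t [f [p [q num]]] + [t [f [p [q var]]]]]] * [t [f [p [q var]] <> [f [p [q num]]]] / [t [f [p [q var]]]]]]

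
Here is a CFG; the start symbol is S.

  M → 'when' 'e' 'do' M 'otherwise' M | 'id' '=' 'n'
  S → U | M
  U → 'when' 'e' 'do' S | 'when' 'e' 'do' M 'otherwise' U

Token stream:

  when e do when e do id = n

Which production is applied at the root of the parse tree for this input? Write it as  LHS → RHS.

S → U

[S [U when e do [S [U when e do [S [M id = n]]]]]]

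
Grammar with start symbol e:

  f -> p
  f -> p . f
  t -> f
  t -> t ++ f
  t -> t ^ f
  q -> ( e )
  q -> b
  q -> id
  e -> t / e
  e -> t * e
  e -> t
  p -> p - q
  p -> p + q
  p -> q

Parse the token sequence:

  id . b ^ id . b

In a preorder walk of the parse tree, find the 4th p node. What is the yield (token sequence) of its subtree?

b

[e [t [t [f [p [q id]] . [f [p [q b]]]]] ^ [f [p [q id]] . [f [p [q b]]]]]]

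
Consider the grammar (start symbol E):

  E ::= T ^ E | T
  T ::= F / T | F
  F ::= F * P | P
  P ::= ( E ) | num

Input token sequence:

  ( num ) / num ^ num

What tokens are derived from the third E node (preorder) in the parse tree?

num

[E [T [F [P ( [E [T [F [P num]]]] )]] / [T [F [P num]]]] ^ [E [T [F [P num]]]]]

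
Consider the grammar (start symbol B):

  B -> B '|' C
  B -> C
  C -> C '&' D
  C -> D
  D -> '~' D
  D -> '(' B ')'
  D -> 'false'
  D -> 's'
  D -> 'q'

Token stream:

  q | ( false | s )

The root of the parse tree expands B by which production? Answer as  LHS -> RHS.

[B [B [C [D q]]] | [C [D ( [B [B [C [D false]]] | [C [D s]]] )]]]

B -> B '|' C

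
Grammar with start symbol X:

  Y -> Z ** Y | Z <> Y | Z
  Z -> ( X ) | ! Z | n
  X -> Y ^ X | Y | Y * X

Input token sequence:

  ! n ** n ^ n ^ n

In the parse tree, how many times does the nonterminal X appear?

[X [Y [Z ! [Z n]] ** [Y [Z n]]] ^ [X [Y [Z n]] ^ [X [Y [Z n]]]]]

3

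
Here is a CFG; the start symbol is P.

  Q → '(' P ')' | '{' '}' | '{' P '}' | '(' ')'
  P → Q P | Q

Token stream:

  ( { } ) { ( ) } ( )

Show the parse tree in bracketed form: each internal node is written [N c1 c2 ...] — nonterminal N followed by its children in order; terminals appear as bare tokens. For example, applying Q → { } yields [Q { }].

[P [Q ( [P [Q { }]] )] [P [Q { [P [Q ( )]] }] [P [Q ( )]]]]

P
Q P
( P ) P
( Q ) P
( { } ) P
( { } ) Q P
( { } ) { P } P
( { } ) { Q } P
( { } ) { ( ) } P
( { } ) { ( ) } Q
( { } ) { ( ) } ( )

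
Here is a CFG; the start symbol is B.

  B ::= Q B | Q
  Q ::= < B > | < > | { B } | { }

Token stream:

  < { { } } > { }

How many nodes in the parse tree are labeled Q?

[B [Q < [B [Q { [B [Q { }]] }]] >] [B [Q { }]]]

4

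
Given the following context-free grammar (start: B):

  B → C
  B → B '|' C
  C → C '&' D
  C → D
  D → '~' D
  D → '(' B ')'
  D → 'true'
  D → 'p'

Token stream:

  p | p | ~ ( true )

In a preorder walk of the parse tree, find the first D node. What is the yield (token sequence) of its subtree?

[B [B [B [C [D p]]] | [C [D p]]] | [C [D ~ [D ( [B [C [D true]]] )]]]]

p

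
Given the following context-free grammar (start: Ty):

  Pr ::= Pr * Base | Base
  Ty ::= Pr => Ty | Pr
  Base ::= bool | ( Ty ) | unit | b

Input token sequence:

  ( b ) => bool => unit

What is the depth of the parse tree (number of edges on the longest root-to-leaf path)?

6

[Ty [Pr [Base ( [Ty [Pr [Base b]]] )]] => [Ty [Pr [Base bool]] => [Ty [Pr [Base unit]]]]]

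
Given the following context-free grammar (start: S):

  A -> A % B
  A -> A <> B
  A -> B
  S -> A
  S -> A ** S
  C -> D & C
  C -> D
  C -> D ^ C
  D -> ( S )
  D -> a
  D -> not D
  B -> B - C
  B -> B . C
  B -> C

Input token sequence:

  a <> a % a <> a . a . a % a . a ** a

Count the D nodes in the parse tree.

9

[S [A [A [A [A [A [B [C [D a]]]] <> [B [C [D a]]]] % [B [C [D a]]]] <> [B [B [B [C [D a]]] . [C [D a]]] . [C [D a]]]] % [B [B [C [D a]]] . [C [D a]]]] ** [S [A [B [C [D a]]]]]]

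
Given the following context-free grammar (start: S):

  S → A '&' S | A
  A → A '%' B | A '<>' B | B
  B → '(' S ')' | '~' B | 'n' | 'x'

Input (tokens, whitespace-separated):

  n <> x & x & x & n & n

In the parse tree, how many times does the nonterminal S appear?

5

[S [A [A [B n]] <> [B x]] & [S [A [B x]] & [S [A [B x]] & [S [A [B n]] & [S [A [B n]]]]]]]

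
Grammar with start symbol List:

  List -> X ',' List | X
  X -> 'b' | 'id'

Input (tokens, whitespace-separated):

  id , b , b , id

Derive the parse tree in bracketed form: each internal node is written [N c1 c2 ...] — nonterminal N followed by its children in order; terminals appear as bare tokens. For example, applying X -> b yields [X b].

[List [X id] , [List [X b] , [List [X b] , [List [X id]]]]]

List
X , List
id , List
id , X , List
id , b , List
id , b , X , List
id , b , b , List
id , b , b , X
id , b , b , id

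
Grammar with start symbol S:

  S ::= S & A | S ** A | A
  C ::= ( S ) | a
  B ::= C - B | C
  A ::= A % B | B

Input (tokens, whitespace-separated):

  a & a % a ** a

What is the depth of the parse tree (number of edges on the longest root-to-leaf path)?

[S [S [S [A [B [C a]]]] & [A [A [B [C a]]] % [B [C a]]]] ** [A [B [C a]]]]

6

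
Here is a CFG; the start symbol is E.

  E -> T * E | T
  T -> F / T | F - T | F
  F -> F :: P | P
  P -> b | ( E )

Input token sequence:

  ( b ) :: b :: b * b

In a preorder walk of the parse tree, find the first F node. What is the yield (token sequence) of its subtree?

[E [T [F [F [F [P ( [E [T [F [P b]]]] )]] :: [P b]] :: [P b]]] * [E [T [F [P b]]]]]

( b ) :: b :: b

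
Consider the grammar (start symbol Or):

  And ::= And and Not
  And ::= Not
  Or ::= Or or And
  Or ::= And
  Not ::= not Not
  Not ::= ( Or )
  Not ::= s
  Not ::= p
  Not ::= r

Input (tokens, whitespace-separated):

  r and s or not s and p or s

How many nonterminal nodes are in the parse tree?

14

[Or [Or [Or [And [And [Not r]] and [Not s]]] or [And [And [Not not [Not s]]] and [Not p]]] or [And [Not s]]]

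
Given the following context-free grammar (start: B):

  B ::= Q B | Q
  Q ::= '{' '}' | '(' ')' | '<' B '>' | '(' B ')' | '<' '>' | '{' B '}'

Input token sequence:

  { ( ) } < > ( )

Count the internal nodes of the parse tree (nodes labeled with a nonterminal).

8

[B [Q { [B [Q ( )]] }] [B [Q < >] [B [Q ( )]]]]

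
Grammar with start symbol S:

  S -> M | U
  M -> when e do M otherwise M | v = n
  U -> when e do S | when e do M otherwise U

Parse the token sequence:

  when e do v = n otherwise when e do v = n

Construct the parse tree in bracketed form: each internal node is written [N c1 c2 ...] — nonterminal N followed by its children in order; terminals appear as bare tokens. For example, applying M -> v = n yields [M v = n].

[S [U when e do [M v = n] otherwise [U when e do [S [M v = n]]]]]

S
U
when e do M otherwise U
when e do v = n otherwise U
when e do v = n otherwise when e do S
when e do v = n otherwise when e do M
when e do v = n otherwise when e do v = n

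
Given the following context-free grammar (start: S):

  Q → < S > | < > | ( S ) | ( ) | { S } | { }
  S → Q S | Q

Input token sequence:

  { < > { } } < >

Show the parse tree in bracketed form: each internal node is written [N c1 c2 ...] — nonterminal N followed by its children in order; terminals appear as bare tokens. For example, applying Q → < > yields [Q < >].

[S [Q { [S [Q < >] [S [Q { }]]] }] [S [Q < >]]]

S
Q S
{ S } S
{ Q S } S
{ < > S } S
{ < > Q } S
{ < > { } } S
{ < > { } } Q
{ < > { } } < >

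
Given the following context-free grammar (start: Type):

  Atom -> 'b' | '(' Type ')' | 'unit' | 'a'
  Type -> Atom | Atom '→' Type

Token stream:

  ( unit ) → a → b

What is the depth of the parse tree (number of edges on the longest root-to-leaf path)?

[Type [Atom ( [Type [Atom unit]] )] → [Type [Atom a] → [Type [Atom b]]]]

4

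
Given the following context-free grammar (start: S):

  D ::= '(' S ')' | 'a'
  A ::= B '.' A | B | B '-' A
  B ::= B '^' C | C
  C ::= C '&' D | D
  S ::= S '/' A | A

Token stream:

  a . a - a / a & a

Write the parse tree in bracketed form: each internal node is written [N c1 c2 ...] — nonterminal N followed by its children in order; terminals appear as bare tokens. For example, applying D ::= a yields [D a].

S
S / A
A / A
B . A / A
C . A / A
D . A / A
a . A / A
a . B - A / A
a . C - A / A
a . D - A / A
a . a - A / A
a . a - B / A
a . a - C / A
a . a - D / A
a . a - a / A
a . a - a / B
a . a - a / C
a . a - a / C & D
a . a - a / D & D
a . a - a / a & D
a . a - a / a & a

[S [S [A [B [C [D a]]] . [A [B [C [D a]]] - [A [B [C [D a]]]]]]] / [A [B [C [C [D a]] & [D a]]]]]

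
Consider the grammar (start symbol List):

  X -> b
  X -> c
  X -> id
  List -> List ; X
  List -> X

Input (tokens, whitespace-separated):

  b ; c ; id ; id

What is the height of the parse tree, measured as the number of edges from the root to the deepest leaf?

5

[List [List [List [List [X b]] ; [X c]] ; [X id]] ; [X id]]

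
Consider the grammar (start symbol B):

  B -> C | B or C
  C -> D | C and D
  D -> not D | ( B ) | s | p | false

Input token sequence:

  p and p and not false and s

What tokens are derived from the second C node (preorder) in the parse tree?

[B [C [C [C [C [D p]] and [D p]] and [D not [D false]]] and [D s]]]

p and p and not false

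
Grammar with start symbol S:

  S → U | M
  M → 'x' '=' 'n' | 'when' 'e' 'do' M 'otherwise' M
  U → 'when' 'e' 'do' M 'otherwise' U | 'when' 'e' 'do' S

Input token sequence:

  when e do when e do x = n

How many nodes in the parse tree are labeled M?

1

[S [U when e do [S [U when e do [S [M x = n]]]]]]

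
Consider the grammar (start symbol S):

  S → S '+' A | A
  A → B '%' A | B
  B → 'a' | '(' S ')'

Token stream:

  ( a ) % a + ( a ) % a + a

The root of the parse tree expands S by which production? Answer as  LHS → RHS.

S → S '+' A

[S [S [S [A [B ( [S [A [B a]]] )] % [A [B a]]]] + [A [B ( [S [A [B a]]] )] % [A [B a]]]] + [A [B a]]]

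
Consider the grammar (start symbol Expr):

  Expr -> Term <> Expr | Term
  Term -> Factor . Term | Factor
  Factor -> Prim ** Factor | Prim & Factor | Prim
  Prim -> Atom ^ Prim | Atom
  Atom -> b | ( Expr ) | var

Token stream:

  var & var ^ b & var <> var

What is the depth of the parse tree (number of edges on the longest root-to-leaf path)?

7

[Expr [Term [Factor [Prim [Atom var]] & [Factor [Prim [Atom var] ^ [Prim [Atom b]]] & [Factor [Prim [Atom var]]]]]] <> [Expr [Term [Factor [Prim [Atom var]]]]]]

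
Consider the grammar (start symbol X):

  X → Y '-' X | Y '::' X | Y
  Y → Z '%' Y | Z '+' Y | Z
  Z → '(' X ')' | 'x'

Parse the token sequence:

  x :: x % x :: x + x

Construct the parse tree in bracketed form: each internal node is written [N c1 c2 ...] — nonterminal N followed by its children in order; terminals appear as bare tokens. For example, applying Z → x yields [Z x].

X
Y :: X
Z :: X
x :: X
x :: Y :: X
x :: Z % Y :: X
x :: x % Y :: X
x :: x % Z :: X
x :: x % x :: X
x :: x % x :: Y
x :: x % x :: Z + Y
x :: x % x :: x + Y
x :: x % x :: x + Z
x :: x % x :: x + x

[X [Y [Z x]] :: [X [Y [Z x] % [Y [Z x]]] :: [X [Y [Z x] + [Y [Z x]]]]]]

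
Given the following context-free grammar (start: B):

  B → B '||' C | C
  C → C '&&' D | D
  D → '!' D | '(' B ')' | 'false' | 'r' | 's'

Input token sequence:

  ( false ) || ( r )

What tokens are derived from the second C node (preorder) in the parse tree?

[B [B [C [D ( [B [C [D false]]] )]]] || [C [D ( [B [C [D r]]] )]]]

false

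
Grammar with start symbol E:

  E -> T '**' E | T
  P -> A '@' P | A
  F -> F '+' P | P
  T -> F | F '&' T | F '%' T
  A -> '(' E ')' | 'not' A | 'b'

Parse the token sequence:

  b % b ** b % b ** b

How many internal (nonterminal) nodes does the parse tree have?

[E [T [F [P [A b]]] % [T [F [P [A b]]]]] ** [E [T [F [P [A b]]] % [T [F [P [A b]]]]] ** [E [T [F [P [A b]]]]]]]

23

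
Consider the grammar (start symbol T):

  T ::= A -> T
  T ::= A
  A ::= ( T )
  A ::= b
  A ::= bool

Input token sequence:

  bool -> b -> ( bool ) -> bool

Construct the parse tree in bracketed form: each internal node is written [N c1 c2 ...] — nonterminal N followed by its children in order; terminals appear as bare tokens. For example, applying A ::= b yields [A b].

T
A -> T
bool -> T
bool -> A -> T
bool -> b -> T
bool -> b -> A -> T
bool -> b -> ( T ) -> T
bool -> b -> ( A ) -> T
bool -> b -> ( bool ) -> T
bool -> b -> ( bool ) -> A
bool -> b -> ( bool ) -> bool

[T [A bool] -> [T [A b] -> [T [A ( [T [A bool]] )] -> [T [A bool]]]]]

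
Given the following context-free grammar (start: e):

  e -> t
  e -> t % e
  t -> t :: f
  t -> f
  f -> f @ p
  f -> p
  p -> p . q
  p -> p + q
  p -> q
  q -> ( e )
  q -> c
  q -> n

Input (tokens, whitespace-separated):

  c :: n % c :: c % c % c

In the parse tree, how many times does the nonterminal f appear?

[e [t [t [f [p [q c]]]] :: [f [p [q n]]]] % [e [t [t [f [p [q c]]]] :: [f [p [q c]]]] % [e [t [f [p [q c]]]] % [e [t [f [p [q c]]]]]]]]

6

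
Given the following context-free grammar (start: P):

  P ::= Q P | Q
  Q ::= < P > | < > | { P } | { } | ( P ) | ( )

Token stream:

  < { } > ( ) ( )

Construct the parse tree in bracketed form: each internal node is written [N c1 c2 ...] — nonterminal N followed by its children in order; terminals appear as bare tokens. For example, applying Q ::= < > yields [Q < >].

P
Q P
< P > P
< Q > P
< { } > P
< { } > Q P
< { } > ( ) P
< { } > ( ) Q
< { } > ( ) ( )

[P [Q < [P [Q { }]] >] [P [Q ( )] [P [Q ( )]]]]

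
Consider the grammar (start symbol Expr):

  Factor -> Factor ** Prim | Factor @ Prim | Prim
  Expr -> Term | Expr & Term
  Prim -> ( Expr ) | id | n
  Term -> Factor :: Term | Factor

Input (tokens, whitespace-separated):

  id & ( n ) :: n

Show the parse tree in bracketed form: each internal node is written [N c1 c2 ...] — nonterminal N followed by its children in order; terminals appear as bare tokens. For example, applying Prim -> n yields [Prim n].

Expr
Expr & Term
Term & Term
Factor & Term
Prim & Term
id & Term
id & Factor :: Term
id & Prim :: Term
id & ( Expr ) :: Term
id & ( Term ) :: Term
id & ( Factor ) :: Term
id & ( Prim ) :: Term
id & ( n ) :: Term
id & ( n ) :: Factor
id & ( n ) :: Prim
id & ( n ) :: n

[Expr [Expr [Term [Factor [Prim id]]]] & [Term [Factor [Prim ( [Expr [Term [Factor [Prim n]]]] )]] :: [Term [Factor [Prim n]]]]]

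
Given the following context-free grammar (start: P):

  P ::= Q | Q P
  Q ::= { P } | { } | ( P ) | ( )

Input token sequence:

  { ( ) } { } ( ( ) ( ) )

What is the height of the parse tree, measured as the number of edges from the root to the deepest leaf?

[P [Q { [P [Q ( )]] }] [P [Q { }] [P [Q ( [P [Q ( )] [P [Q ( )]]] )]]]]

7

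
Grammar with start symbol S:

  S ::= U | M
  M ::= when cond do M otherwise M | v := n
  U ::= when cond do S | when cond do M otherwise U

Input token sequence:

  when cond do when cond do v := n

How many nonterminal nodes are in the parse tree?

[S [U when cond do [S [U when cond do [S [M v := n]]]]]]

6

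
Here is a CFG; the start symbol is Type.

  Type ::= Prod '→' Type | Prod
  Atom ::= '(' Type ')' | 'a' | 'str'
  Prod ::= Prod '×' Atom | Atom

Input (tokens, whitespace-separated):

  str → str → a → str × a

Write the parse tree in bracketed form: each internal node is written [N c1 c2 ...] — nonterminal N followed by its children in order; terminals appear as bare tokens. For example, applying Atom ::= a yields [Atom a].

[Type [Prod [Atom str]] → [Type [Prod [Atom str]] → [Type [Prod [Atom a]] → [Type [Prod [Prod [Atom str]] × [Atom a]]]]]]

Type
Prod → Type
Atom → Type
str → Type
str → Prod → Type
str → Atom → Type
str → str → Type
str → str → Prod → Type
str → str → Atom → Type
str → str → a → Type
str → str → a → Prod
str → str → a → Prod × Atom
str → str → a → Atom × Atom
str → str → a → str × Atom
str → str → a → str × a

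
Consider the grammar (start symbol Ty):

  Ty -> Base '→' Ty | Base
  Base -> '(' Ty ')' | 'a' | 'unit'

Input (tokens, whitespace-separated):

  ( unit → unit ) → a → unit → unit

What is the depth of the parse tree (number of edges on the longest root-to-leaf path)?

5

[Ty [Base ( [Ty [Base unit] → [Ty [Base unit]]] )] → [Ty [Base a] → [Ty [Base unit] → [Ty [Base unit]]]]]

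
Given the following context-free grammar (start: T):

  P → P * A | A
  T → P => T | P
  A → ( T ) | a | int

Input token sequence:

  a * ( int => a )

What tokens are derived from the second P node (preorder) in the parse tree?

[T [P [P [A a]] * [A ( [T [P [A int]] => [T [P [A a]]]] )]]]

a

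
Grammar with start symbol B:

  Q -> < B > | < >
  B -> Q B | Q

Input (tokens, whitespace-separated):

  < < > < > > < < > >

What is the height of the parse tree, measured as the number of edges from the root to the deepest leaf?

5

[B [Q < [B [Q < >] [B [Q < >]]] >] [B [Q < [B [Q < >]] >]]]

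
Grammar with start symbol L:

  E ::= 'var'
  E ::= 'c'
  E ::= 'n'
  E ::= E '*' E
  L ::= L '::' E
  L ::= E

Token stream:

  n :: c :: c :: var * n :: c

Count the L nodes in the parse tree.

[L [L [L [L [L [E n]] :: [E c]] :: [E c]] :: [E [E var] * [E n]]] :: [E c]]

5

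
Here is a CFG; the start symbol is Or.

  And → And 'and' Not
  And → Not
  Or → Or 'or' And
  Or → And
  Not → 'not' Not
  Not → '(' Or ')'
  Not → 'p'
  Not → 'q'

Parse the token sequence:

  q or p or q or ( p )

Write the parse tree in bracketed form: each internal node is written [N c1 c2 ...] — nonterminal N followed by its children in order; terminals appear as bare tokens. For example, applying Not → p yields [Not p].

Or
Or or And
Or or And or And
Or or And or And or And
And or And or And or And
Not or And or And or And
q or And or And or And
q or Not or And or And
q or p or And or And
q or p or Not or And
q or p or q or And
q or p or q or Not
q or p or q or ( Or )
q or p or q or ( And )
q or p or q or ( Not )
q or p or q or ( p )

[Or [Or [Or [Or [And [Not q]]] or [And [Not p]]] or [And [Not q]]] or [And [Not ( [Or [And [Not p]]] )]]]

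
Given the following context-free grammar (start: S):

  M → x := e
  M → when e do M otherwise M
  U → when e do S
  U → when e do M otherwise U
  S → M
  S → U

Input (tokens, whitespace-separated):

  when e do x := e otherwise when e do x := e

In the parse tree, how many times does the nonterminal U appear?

2

[S [U when e do [M x := e] otherwise [U when e do [S [M x := e]]]]]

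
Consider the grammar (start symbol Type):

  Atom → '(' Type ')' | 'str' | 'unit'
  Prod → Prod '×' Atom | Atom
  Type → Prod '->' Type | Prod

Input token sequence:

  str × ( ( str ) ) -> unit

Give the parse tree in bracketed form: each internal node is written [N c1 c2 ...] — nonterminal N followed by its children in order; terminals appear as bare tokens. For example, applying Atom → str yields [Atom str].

Type
Prod -> Type
Prod × Atom -> Type
Atom × Atom -> Type
str × Atom -> Type
str × ( Type ) -> Type
str × ( Prod ) -> Type
str × ( Atom ) -> Type
str × ( ( Type ) ) -> Type
str × ( ( Prod ) ) -> Type
str × ( ( Atom ) ) -> Type
str × ( ( str ) ) -> Type
str × ( ( str ) ) -> Prod
str × ( ( str ) ) -> Atom
str × ( ( str ) ) -> unit

[Type [Prod [Prod [Atom str]] × [Atom ( [Type [Prod [Atom ( [Type [Prod [Atom str]]] )]]] )]] -> [Type [Prod [Atom unit]]]]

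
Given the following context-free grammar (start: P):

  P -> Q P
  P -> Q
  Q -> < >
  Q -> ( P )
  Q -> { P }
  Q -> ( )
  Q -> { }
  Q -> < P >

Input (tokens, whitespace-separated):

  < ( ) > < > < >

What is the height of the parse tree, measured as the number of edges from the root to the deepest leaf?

4

[P [Q < [P [Q ( )]] >] [P [Q < >] [P [Q < >]]]]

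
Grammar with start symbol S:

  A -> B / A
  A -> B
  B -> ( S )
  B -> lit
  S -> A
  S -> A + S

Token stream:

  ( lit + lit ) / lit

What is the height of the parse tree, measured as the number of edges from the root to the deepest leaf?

[S [A [B ( [S [A [B lit]] + [S [A [B lit]]]] )] / [A [B lit]]]]

7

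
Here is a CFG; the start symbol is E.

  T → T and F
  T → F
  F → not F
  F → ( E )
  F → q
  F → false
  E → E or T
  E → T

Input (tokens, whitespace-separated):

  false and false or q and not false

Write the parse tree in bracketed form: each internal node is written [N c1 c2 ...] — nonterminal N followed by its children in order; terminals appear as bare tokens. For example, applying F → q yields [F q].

[E [E [T [T [F false]] and [F false]]] or [T [T [F q]] and [F not [F false]]]]

E
E or T
T or T
T and F or T
F and F or T
false and F or T
false and false or T
false and false or T and F
false and false or F and F
false and false or q and F
false and false or q and not F
false and false or q and not false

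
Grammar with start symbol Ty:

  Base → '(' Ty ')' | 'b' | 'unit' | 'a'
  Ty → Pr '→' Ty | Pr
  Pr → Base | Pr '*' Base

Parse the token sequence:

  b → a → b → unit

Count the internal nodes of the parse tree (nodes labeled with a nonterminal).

[Ty [Pr [Base b]] → [Ty [Pr [Base a]] → [Ty [Pr [Base b]] → [Ty [Pr [Base unit]]]]]]

12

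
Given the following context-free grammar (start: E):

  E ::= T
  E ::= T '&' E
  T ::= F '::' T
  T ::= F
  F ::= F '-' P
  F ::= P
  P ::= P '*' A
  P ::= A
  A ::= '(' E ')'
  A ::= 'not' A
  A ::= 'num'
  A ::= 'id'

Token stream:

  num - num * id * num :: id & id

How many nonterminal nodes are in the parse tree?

21

[E [T [F [F [P [A num]]] - [P [P [P [A num]] * [A id]] * [A num]]] :: [T [F [P [A id]]]]] & [E [T [F [P [A id]]]]]]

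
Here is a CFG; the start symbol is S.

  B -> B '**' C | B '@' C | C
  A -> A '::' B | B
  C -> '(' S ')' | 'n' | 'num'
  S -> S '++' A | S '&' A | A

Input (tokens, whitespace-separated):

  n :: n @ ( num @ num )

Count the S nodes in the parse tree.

2

[S [A [A [B [C n]]] :: [B [B [C n]] @ [C ( [S [A [B [B [C num]] @ [C num]]]] )]]]]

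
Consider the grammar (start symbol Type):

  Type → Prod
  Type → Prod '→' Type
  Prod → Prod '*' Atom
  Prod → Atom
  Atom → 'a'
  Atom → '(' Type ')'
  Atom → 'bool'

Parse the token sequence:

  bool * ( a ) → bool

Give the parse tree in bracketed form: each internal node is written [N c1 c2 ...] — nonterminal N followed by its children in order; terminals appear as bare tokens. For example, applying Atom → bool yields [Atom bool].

Type
Prod → Type
Prod * Atom → Type
Atom * Atom → Type
bool * Atom → Type
bool * ( Type ) → Type
bool * ( Prod ) → Type
bool * ( Atom ) → Type
bool * ( a ) → Type
bool * ( a ) → Prod
bool * ( a ) → Atom
bool * ( a ) → bool

[Type [Prod [Prod [Atom bool]] * [Atom ( [Type [Prod [Atom a]]] )]] → [Type [Prod [Atom bool]]]]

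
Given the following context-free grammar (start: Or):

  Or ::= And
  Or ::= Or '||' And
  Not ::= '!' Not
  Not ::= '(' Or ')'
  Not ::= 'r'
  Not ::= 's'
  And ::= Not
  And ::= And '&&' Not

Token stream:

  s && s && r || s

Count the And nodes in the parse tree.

4

[Or [Or [And [And [And [Not s]] && [Not s]] && [Not r]]] || [And [Not s]]]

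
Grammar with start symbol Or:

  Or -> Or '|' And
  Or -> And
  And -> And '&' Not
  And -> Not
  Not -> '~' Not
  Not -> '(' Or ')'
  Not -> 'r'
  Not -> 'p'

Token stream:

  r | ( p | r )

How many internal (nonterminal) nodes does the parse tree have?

12

[Or [Or [And [Not r]]] | [And [Not ( [Or [Or [And [Not p]]] | [And [Not r]]] )]]]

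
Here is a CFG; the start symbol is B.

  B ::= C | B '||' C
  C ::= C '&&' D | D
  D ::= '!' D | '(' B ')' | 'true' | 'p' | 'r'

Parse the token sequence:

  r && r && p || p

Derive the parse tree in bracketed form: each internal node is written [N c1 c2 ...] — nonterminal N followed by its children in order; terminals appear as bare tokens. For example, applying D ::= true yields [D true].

B
B || C
C || C
C && D || C
C && D && D || C
D && D && D || C
r && D && D || C
r && r && D || C
r && r && p || C
r && r && p || D
r && r && p || p

[B [B [C [C [C [D r]] && [D r]] && [D p]]] || [C [D p]]]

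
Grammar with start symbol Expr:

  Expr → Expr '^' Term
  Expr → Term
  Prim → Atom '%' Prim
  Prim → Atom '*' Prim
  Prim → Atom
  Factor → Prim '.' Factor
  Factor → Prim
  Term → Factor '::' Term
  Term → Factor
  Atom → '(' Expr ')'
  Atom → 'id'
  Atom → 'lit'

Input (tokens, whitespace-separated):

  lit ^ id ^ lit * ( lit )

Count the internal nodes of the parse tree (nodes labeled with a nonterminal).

[Expr [Expr [Expr [Term [Factor [Prim [Atom lit]]]]] ^ [Term [Factor [Prim [Atom id]]]]] ^ [Term [Factor [Prim [Atom lit] * [Prim [Atom ( [Expr [Term [Factor [Prim [Atom lit]]]]] )]]]]]]

22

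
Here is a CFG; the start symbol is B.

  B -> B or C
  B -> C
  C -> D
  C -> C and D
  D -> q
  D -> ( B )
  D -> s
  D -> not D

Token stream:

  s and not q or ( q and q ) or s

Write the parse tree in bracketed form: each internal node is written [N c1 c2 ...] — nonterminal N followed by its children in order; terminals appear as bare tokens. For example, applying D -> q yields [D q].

B
B or C
B or C or C
C or C or C
C and D or C or C
D and D or C or C
s and D or C or C
s and not D or C or C
s and not q or C or C
s and not q or D or C
s and not q or ( B ) or C
s and not q or ( C ) or C
s and not q or ( C and D ) or C
s and not q or ( D and D ) or C
s and not q or ( q and D ) or C
s and not q or ( q and q ) or C
s and not q or ( q and q ) or D
s and not q or ( q and q ) or s

[B [B [B [C [C [D s]] and [D not [D q]]]] or [C [D ( [B [C [C [D q]] and [D q]]] )]]] or [C [D s]]]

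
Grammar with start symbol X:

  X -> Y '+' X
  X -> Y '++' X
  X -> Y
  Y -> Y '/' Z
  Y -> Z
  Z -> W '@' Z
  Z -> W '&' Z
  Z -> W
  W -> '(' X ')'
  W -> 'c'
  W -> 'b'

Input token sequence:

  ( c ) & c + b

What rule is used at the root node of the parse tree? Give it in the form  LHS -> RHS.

[X [Y [Z [W ( [X [Y [Z [W c]]]] )] & [Z [W c]]]] + [X [Y [Z [W b]]]]]

X -> Y '+' X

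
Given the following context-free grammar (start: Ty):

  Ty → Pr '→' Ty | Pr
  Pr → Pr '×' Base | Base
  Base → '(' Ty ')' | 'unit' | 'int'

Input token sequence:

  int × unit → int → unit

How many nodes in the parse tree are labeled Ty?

[Ty [Pr [Pr [Base int]] × [Base unit]] → [Ty [Pr [Base int]] → [Ty [Pr [Base unit]]]]]

3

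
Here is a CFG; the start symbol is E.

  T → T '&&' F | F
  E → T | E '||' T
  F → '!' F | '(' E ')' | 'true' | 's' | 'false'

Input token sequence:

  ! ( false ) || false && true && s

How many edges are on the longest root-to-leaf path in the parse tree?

8

[E [E [T [F ! [F ( [E [T [F false]]] )]]]] || [T [T [T [F false]] && [F true]] && [F s]]]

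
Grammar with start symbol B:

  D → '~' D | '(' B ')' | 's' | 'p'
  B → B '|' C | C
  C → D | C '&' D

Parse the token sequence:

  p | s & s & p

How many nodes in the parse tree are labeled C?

[B [B [C [D p]]] | [C [C [C [D s]] & [D s]] & [D p]]]

4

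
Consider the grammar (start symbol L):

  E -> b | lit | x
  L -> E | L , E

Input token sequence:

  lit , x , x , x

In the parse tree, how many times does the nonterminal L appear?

[L [L [L [L [E lit]] , [E x]] , [E x]] , [E x]]

4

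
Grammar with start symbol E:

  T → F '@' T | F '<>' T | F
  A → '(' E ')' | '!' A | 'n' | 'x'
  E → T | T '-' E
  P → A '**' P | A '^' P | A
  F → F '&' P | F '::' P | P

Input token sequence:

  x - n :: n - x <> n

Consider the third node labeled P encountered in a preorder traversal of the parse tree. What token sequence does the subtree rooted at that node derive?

[E [T [F [P [A x]]]] - [E [T [F [F [P [A n]]] :: [P [A n]]]] - [E [T [F [P [A x]]] <> [T [F [P [A n]]]]]]]]

n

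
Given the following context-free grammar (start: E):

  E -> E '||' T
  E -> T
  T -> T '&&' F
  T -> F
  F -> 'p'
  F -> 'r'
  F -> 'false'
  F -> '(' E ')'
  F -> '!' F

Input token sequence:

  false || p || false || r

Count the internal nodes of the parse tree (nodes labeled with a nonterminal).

12

[E [E [E [E [T [F false]]] || [T [F p]]] || [T [F false]]] || [T [F r]]]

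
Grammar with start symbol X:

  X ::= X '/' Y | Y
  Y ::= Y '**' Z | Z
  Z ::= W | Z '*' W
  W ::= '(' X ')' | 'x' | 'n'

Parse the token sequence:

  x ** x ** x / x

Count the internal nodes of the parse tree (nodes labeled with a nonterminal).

[X [X [Y [Y [Y [Z [W x]]] ** [Z [W x]]] ** [Z [W x]]]] / [Y [Z [W x]]]]

14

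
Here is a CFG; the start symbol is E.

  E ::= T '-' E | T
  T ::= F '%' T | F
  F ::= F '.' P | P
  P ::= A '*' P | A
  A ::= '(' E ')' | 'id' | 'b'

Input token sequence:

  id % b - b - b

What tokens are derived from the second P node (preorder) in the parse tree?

b

[E [T [F [P [A id]]] % [T [F [P [A b]]]]] - [E [T [F [P [A b]]]] - [E [T [F [P [A b]]]]]]]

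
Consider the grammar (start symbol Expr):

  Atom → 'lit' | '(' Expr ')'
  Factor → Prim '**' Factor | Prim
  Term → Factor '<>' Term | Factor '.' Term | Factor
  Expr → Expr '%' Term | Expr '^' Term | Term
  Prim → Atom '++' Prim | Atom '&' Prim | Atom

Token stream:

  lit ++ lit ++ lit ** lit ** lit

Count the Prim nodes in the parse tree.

5

[Expr [Term [Factor [Prim [Atom lit] ++ [Prim [Atom lit] ++ [Prim [Atom lit]]]] ** [Factor [Prim [Atom lit]] ** [Factor [Prim [Atom lit]]]]]]]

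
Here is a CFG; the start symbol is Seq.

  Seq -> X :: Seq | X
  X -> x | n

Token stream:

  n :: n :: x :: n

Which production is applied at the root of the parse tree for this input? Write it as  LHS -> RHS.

[Seq [X n] :: [Seq [X n] :: [Seq [X x] :: [Seq [X n]]]]]

Seq -> X :: Seq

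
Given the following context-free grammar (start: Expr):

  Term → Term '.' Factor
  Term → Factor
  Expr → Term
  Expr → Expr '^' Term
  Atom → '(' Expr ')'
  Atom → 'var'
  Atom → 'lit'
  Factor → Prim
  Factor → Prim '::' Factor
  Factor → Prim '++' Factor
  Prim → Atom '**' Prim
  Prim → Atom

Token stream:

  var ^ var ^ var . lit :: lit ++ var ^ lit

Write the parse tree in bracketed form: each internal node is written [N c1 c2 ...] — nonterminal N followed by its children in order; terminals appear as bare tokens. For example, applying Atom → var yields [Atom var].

[Expr [Expr [Expr [Expr [Term [Factor [Prim [Atom var]]]]] ^ [Term [Factor [Prim [Atom var]]]]] ^ [Term [Term [Factor [Prim [Atom var]]]] . [Factor [Prim [Atom lit]] :: [Factor [Prim [Atom lit]] ++ [Factor [Prim [Atom var]]]]]]] ^ [Term [Factor [Prim [Atom lit]]]]]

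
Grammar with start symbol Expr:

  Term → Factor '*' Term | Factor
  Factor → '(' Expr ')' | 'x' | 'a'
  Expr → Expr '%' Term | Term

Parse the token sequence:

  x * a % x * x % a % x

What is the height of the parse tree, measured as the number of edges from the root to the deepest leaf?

[Expr [Expr [Expr [Expr [Term [Factor x] * [Term [Factor a]]]] % [Term [Factor x] * [Term [Factor x]]]] % [Term [Factor a]]] % [Term [Factor x]]]

7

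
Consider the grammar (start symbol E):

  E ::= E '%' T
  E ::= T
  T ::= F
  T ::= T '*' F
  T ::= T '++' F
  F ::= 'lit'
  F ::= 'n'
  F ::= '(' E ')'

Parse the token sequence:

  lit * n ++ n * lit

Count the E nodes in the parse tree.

[E [T [T [T [T [F lit]] * [F n]] ++ [F n]] * [F lit]]]

1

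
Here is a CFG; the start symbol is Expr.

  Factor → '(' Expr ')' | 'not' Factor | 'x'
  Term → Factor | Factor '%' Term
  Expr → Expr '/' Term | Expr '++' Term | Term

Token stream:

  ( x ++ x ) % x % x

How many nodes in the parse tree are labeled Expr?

3

[Expr [Term [Factor ( [Expr [Expr [Term [Factor x]]] ++ [Term [Factor x]]] )] % [Term [Factor x] % [Term [Factor x]]]]]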